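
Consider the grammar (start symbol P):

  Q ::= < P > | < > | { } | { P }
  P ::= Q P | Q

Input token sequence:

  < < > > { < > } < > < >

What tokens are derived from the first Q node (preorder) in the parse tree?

[P [Q < [P [Q < >]] >] [P [Q { [P [Q < >]] }] [P [Q < >] [P [Q < >]]]]]

< < > >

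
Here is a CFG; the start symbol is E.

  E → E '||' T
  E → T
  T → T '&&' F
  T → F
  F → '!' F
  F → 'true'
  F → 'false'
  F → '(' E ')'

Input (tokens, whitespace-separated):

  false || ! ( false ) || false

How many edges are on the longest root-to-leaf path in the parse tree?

[E [E [E [T [F false]]] || [T [F ! [F ( [E [T [F false]]] )]]]] || [T [F false]]]

8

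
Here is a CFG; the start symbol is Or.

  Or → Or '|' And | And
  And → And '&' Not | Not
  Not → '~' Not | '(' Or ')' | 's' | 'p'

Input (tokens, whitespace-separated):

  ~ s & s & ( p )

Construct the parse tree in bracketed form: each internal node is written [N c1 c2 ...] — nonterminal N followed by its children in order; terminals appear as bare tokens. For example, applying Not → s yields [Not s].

[Or [And [And [And [Not ~ [Not s]]] & [Not s]] & [Not ( [Or [And [Not p]]] )]]]

Or
And
And & Not
And & Not & Not
Not & Not & Not
~ Not & Not & Not
~ s & Not & Not
~ s & s & Not
~ s & s & ( Or )
~ s & s & ( And )
~ s & s & ( Not )
~ s & s & ( p )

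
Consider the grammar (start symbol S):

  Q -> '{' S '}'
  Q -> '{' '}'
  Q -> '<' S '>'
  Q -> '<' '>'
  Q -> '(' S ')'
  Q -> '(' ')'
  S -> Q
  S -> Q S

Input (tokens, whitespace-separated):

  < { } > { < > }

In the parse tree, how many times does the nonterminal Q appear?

[S [Q < [S [Q { }]] >] [S [Q { [S [Q < >]] }]]]

4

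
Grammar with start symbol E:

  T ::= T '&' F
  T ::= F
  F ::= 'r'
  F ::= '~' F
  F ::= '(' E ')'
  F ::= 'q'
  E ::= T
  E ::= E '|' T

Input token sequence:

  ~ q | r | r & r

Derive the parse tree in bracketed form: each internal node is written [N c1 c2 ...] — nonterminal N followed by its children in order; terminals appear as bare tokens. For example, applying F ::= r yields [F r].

[E [E [E [T [F ~ [F q]]]] | [T [F r]]] | [T [T [F r]] & [F r]]]

E
E | T
E | T | T
T | T | T
F | T | T
~ F | T | T
~ q | T | T
~ q | F | T
~ q | r | T
~ q | r | T & F
~ q | r | F & F
~ q | r | r & F
~ q | r | r & r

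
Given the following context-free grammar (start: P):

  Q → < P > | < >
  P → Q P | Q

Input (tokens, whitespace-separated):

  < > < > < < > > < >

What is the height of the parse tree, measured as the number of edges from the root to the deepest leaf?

6

[P [Q < >] [P [Q < >] [P [Q < [P [Q < >]] >] [P [Q < >]]]]]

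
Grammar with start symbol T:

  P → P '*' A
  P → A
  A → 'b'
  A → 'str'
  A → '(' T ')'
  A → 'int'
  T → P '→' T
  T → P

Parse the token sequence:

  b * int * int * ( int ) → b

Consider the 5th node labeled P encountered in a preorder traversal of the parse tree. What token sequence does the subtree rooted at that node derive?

[T [P [P [P [P [A b]] * [A int]] * [A int]] * [A ( [T [P [A int]]] )]] → [T [P [A b]]]]

int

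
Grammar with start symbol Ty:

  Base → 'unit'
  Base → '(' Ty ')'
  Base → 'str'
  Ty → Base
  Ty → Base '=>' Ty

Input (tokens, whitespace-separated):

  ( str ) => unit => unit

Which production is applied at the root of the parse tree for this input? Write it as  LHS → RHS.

[Ty [Base ( [Ty [Base str]] )] => [Ty [Base unit] => [Ty [Base unit]]]]

Ty → Base '=>' Ty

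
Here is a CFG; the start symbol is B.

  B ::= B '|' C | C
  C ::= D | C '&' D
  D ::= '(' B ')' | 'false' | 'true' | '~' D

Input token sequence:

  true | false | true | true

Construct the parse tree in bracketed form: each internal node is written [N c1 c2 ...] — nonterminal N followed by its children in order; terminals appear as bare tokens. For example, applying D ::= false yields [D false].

B
B | C
B | C | C
B | C | C | C
C | C | C | C
D | C | C | C
true | C | C | C
true | D | C | C
true | false | C | C
true | false | D | C
true | false | true | C
true | false | true | D
true | false | true | true

[B [B [B [B [C [D true]]] | [C [D false]]] | [C [D true]]] | [C [D true]]]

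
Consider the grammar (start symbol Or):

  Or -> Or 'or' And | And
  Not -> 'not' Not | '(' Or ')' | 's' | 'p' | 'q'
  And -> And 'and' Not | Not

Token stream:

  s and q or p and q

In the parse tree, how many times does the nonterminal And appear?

[Or [Or [And [And [Not s]] and [Not q]]] or [And [And [Not p]] and [Not q]]]

4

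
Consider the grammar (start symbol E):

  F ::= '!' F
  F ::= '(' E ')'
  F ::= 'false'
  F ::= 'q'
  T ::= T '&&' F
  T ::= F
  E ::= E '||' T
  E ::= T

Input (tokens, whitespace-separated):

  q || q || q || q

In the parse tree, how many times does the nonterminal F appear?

[E [E [E [E [T [F q]]] || [T [F q]]] || [T [F q]]] || [T [F q]]]

4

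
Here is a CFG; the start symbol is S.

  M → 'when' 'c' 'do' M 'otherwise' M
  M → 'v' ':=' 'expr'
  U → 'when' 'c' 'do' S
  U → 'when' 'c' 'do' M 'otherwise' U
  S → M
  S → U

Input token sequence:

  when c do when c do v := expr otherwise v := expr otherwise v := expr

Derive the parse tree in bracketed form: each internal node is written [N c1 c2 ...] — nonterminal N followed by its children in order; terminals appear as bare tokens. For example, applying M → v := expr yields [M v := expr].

[S [M when c do [M when c do [M v := expr] otherwise [M v := expr]] otherwise [M v := expr]]]

S
M
when c do M otherwise M
when c do when c do M otherwise M otherwise M
when c do when c do v := expr otherwise M otherwise M
when c do when c do v := expr otherwise v := expr otherwise M
when c do when c do v := expr otherwise v := expr otherwise v := expr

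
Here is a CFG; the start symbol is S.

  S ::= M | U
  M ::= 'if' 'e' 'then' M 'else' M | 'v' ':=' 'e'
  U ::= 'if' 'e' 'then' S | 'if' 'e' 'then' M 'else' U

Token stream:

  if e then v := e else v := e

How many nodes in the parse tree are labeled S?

1

[S [M if e then [M v := e] else [M v := e]]]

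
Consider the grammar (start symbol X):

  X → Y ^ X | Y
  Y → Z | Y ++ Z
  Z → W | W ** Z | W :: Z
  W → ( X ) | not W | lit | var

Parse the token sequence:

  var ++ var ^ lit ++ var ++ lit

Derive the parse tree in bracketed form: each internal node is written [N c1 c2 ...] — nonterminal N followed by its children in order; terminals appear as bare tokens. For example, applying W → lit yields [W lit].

[X [Y [Y [Z [W var]]] ++ [Z [W var]]] ^ [X [Y [Y [Y [Z [W lit]]] ++ [Z [W var]]] ++ [Z [W lit]]]]]

X
Y ^ X
Y ++ Z ^ X
Z ++ Z ^ X
W ++ Z ^ X
var ++ Z ^ X
var ++ W ^ X
var ++ var ^ X
var ++ var ^ Y
var ++ var ^ Y ++ Z
var ++ var ^ Y ++ Z ++ Z
var ++ var ^ Z ++ Z ++ Z
var ++ var ^ W ++ Z ++ Z
var ++ var ^ lit ++ Z ++ Z
var ++ var ^ lit ++ W ++ Z
var ++ var ^ lit ++ var ++ Z
var ++ var ^ lit ++ var ++ W
var ++ var ^ lit ++ var ++ lit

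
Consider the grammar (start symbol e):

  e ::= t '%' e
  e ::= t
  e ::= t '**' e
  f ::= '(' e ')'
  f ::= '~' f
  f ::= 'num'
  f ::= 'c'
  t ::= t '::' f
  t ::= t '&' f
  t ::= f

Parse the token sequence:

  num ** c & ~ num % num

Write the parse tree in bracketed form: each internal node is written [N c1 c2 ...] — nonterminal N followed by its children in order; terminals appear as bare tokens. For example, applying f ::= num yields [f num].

e
t ** e
f ** e
num ** e
num ** t % e
num ** t & f % e
num ** f & f % e
num ** c & f % e
num ** c & ~ f % e
num ** c & ~ num % e
num ** c & ~ num % t
num ** c & ~ num % f
num ** c & ~ num % num

[e [t [f num]] ** [e [t [t [f c]] & [f ~ [f num]]] % [e [t [f num]]]]]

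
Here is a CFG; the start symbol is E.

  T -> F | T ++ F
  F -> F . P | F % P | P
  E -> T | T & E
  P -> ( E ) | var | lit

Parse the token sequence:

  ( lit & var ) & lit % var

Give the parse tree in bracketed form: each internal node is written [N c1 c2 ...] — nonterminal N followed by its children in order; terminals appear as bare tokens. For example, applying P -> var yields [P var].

E
T & E
F & E
P & E
( E ) & E
( T & E ) & E
( F & E ) & E
( P & E ) & E
( lit & E ) & E
( lit & T ) & E
( lit & F ) & E
( lit & P ) & E
( lit & var ) & E
( lit & var ) & T
( lit & var ) & F
( lit & var ) & F % P
( lit & var ) & P % P
( lit & var ) & lit % P
( lit & var ) & lit % var

[E [T [F [P ( [E [T [F [P lit]]] & [E [T [F [P var]]]]] )]]] & [E [T [F [F [P lit]] % [P var]]]]]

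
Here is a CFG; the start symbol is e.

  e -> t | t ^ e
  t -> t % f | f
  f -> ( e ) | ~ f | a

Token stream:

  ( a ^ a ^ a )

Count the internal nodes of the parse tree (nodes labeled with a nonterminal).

12

[e [t [f ( [e [t [f a]] ^ [e [t [f a]] ^ [e [t [f a]]]]] )]]]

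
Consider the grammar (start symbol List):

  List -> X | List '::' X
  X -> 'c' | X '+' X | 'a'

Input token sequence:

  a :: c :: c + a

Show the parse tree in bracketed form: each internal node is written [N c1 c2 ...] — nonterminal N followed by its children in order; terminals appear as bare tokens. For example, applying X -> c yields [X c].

[List [List [List [X a]] :: [X c]] :: [X [X c] + [X a]]]

List
List :: X
List :: X :: X
X :: X :: X
a :: X :: X
a :: c :: X
a :: c :: X + X
a :: c :: c + X
a :: c :: c + a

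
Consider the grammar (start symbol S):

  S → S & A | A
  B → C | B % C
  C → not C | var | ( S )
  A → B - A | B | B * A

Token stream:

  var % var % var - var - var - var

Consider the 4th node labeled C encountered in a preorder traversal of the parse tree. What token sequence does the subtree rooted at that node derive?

var

[S [A [B [B [B [C var]] % [C var]] % [C var]] - [A [B [C var]] - [A [B [C var]] - [A [B [C var]]]]]]]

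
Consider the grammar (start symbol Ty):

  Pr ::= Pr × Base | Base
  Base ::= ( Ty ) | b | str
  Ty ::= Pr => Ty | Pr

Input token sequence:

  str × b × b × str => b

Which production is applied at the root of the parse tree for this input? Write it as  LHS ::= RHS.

[Ty [Pr [Pr [Pr [Pr [Base str]] × [Base b]] × [Base b]] × [Base str]] => [Ty [Pr [Base b]]]]

Ty ::= Pr => Ty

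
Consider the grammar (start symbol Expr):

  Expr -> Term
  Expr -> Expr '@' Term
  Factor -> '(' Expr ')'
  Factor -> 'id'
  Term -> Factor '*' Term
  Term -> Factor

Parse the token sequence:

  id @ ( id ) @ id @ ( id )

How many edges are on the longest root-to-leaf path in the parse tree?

[Expr [Expr [Expr [Expr [Term [Factor id]]] @ [Term [Factor ( [Expr [Term [Factor id]]] )]]] @ [Term [Factor id]]] @ [Term [Factor ( [Expr [Term [Factor id]]] )]]]

8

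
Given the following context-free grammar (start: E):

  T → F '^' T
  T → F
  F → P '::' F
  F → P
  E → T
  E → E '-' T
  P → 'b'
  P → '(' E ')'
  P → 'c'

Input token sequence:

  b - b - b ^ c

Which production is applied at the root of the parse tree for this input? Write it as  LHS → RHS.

[E [E [E [T [F [P b]]]] - [T [F [P b]]]] - [T [F [P b]] ^ [T [F [P c]]]]]

E → E '-' T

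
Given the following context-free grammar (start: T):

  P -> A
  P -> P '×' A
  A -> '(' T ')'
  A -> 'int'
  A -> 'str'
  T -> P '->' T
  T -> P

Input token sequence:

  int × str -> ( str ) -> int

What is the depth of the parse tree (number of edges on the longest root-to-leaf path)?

[T [P [P [A int]] × [A str]] -> [T [P [A ( [T [P [A str]]] )]] -> [T [P [A int]]]]]

7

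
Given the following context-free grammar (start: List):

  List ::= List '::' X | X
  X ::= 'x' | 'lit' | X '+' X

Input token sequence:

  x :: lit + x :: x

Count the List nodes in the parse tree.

3

[List [List [List [X x]] :: [X [X lit] + [X x]]] :: [X x]]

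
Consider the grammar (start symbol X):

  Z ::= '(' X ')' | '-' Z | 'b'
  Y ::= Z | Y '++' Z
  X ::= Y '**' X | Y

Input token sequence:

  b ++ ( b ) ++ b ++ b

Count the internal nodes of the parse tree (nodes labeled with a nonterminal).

[X [Y [Y [Y [Y [Z b]] ++ [Z ( [X [Y [Z b]]] )]] ++ [Z b]] ++ [Z b]]]

12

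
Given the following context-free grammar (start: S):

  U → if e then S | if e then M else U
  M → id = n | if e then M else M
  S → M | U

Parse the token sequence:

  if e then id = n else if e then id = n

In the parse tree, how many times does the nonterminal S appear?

2

[S [U if e then [M id = n] else [U if e then [S [M id = n]]]]]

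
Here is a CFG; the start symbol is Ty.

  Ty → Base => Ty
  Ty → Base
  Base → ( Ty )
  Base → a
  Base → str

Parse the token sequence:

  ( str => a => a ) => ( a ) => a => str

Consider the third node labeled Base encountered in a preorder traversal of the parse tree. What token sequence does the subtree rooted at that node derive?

[Ty [Base ( [Ty [Base str] => [Ty [Base a] => [Ty [Base a]]]] )] => [Ty [Base ( [Ty [Base a]] )] => [Ty [Base a] => [Ty [Base str]]]]]

a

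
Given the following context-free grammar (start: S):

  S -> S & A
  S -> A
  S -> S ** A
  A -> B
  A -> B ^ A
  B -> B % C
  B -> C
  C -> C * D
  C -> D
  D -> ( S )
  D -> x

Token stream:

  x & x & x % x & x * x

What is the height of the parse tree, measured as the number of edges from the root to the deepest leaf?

8

[S [S [S [S [A [B [C [D x]]]]] & [A [B [C [D x]]]]] & [A [B [B [C [D x]]] % [C [D x]]]]] & [A [B [C [C [D x]] * [D x]]]]]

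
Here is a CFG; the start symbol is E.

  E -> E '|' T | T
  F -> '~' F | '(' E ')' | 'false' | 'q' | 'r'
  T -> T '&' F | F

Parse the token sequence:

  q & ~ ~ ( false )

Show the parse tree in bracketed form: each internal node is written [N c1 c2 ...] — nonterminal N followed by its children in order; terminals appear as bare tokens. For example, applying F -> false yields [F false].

[E [T [T [F q]] & [F ~ [F ~ [F ( [E [T [F false]]] )]]]]]

E
T
T & F
F & F
q & F
q & ~ F
q & ~ ~ F
q & ~ ~ ( E )
q & ~ ~ ( T )
q & ~ ~ ( F )
q & ~ ~ ( false )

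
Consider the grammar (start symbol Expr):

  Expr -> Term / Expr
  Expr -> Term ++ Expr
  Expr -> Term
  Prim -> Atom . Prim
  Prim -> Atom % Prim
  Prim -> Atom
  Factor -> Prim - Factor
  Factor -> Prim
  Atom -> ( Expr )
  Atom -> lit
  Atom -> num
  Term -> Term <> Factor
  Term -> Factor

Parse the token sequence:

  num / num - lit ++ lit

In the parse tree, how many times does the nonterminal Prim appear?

[Expr [Term [Factor [Prim [Atom num]]]] / [Expr [Term [Factor [Prim [Atom num]] - [Factor [Prim [Atom lit]]]]] ++ [Expr [Term [Factor [Prim [Atom lit]]]]]]]

4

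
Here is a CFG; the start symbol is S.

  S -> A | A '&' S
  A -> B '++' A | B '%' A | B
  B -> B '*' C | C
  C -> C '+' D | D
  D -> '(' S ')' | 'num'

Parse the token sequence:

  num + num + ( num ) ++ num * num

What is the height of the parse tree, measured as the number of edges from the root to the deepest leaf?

10

[S [A [B [C [C [C [D num]] + [D num]] + [D ( [S [A [B [C [D num]]]]] )]]] ++ [A [B [B [C [D num]]] * [C [D num]]]]]]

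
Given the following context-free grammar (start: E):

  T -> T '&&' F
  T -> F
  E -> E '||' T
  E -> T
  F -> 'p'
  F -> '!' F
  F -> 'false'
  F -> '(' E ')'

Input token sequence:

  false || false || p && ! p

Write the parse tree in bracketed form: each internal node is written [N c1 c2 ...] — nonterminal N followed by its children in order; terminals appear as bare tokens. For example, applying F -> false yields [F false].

[E [E [E [T [F false]]] || [T [F false]]] || [T [T [F p]] && [F ! [F p]]]]

E
E || T
E || T || T
T || T || T
F || T || T
false || T || T
false || F || T
false || false || T
false || false || T && F
false || false || F && F
false || false || p && F
false || false || p && ! F
false || false || p && ! p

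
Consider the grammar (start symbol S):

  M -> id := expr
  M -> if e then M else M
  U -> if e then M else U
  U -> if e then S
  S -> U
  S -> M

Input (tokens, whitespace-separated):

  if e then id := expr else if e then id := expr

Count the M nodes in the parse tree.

[S [U if e then [M id := expr] else [U if e then [S [M id := expr]]]]]

2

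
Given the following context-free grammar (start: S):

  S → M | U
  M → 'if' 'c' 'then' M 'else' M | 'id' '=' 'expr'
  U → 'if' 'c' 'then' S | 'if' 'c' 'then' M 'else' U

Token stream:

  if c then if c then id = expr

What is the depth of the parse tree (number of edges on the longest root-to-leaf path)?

6

[S [U if c then [S [U if c then [S [M id = expr]]]]]]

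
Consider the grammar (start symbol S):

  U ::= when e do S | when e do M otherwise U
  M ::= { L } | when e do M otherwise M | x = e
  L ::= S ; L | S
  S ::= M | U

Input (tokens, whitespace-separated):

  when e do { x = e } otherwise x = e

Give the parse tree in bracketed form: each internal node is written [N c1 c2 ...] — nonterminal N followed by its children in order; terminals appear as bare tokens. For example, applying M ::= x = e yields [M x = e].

S
M
when e do M otherwise M
when e do { L } otherwise M
when e do { S } otherwise M
when e do { M } otherwise M
when e do { x = e } otherwise M
when e do { x = e } otherwise x = e

[S [M when e do [M { [L [S [M x = e]]] }] otherwise [M x = e]]]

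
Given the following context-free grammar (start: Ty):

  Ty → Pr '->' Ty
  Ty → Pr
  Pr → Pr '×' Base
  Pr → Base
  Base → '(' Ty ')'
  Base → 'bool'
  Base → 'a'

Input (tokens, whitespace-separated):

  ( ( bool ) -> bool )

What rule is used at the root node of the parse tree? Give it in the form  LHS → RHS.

[Ty [Pr [Base ( [Ty [Pr [Base ( [Ty [Pr [Base bool]]] )]] -> [Ty [Pr [Base bool]]]] )]]]

Ty → Pr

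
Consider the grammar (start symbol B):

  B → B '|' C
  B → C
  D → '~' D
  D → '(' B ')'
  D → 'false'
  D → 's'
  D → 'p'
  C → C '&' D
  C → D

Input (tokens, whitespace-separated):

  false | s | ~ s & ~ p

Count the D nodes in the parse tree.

[B [B [B [C [D false]]] | [C [D s]]] | [C [C [D ~ [D s]]] & [D ~ [D p]]]]

6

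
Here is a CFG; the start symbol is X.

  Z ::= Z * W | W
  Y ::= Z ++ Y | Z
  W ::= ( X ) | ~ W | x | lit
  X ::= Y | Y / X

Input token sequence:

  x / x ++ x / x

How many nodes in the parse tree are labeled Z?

[X [Y [Z [W x]]] / [X [Y [Z [W x]] ++ [Y [Z [W x]]]] / [X [Y [Z [W x]]]]]]

4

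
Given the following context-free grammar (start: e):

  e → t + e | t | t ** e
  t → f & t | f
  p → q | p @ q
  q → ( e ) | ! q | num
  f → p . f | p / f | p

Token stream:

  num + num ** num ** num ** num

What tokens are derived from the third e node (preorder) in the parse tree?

num ** num ** num

[e [t [f [p [q num]]]] + [e [t [f [p [q num]]]] ** [e [t [f [p [q num]]]] ** [e [t [f [p [q num]]]] ** [e [t [f [p [q num]]]]]]]]]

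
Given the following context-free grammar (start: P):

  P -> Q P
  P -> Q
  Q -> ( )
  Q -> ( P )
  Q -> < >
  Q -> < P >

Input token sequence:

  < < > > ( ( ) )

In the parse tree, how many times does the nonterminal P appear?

[P [Q < [P [Q < >]] >] [P [Q ( [P [Q ( )]] )]]]

4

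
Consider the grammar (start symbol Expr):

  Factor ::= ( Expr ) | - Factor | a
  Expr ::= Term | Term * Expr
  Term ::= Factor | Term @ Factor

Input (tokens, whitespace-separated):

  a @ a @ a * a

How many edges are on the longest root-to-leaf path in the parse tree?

5

[Expr [Term [Term [Term [Factor a]] @ [Factor a]] @ [Factor a]] * [Expr [Term [Factor a]]]]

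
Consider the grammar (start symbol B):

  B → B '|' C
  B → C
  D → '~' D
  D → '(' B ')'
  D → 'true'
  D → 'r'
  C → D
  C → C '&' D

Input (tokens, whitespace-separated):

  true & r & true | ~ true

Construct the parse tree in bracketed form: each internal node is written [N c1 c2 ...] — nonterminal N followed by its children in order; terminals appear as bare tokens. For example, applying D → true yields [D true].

[B [B [C [C [C [D true]] & [D r]] & [D true]]] | [C [D ~ [D true]]]]

B
B | C
C | C
C & D | C
C & D & D | C
D & D & D | C
true & D & D | C
true & r & D | C
true & r & true | C
true & r & true | D
true & r & true | ~ D
true & r & true | ~ true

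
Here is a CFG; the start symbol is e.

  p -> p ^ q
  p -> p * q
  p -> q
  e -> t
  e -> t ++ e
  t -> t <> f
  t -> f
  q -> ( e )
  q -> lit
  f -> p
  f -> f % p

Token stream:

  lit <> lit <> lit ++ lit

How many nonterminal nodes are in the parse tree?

18

[e [t [t [t [f [p [q lit]]]] <> [f [p [q lit]]]] <> [f [p [q lit]]]] ++ [e [t [f [p [q lit]]]]]]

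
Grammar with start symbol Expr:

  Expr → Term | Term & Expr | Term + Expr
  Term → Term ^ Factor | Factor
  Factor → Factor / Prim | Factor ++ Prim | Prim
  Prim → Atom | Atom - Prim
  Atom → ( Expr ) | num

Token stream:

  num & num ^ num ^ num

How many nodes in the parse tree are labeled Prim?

4

[Expr [Term [Factor [Prim [Atom num]]]] & [Expr [Term [Term [Term [Factor [Prim [Atom num]]]] ^ [Factor [Prim [Atom num]]]] ^ [Factor [Prim [Atom num]]]]]]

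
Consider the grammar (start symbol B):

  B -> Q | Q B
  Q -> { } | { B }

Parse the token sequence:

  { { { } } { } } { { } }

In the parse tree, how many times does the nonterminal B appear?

[B [Q { [B [Q { [B [Q { }]] }] [B [Q { }]]] }] [B [Q { [B [Q { }]] }]]]

6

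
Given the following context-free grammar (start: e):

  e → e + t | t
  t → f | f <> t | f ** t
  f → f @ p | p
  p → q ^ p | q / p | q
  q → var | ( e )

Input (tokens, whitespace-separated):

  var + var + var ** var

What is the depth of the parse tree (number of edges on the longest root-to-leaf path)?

[e [e [e [t [f [p [q var]]]]] + [t [f [p [q var]]]]] + [t [f [p [q var]]] ** [t [f [p [q var]]]]]]

7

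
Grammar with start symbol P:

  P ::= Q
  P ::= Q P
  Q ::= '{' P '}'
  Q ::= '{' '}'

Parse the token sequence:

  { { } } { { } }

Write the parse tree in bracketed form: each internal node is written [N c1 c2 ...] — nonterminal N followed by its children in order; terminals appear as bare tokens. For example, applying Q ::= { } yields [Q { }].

P
Q P
{ P } P
{ Q } P
{ { } } P
{ { } } Q
{ { } } { P }
{ { } } { Q }
{ { } } { { } }

[P [Q { [P [Q { }]] }] [P [Q { [P [Q { }]] }]]]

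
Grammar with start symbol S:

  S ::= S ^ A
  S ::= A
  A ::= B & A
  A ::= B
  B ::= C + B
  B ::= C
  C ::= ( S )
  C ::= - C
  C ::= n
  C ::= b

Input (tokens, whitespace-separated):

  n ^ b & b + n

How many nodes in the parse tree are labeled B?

4

[S [S [A [B [C n]]]] ^ [A [B [C b]] & [A [B [C b] + [B [C n]]]]]]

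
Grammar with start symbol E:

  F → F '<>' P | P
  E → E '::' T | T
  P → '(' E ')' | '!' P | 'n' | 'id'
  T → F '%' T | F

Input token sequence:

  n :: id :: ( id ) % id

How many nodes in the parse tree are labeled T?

5

[E [E [E [T [F [P n]]]] :: [T [F [P id]]]] :: [T [F [P ( [E [T [F [P id]]]] )]] % [T [F [P id]]]]]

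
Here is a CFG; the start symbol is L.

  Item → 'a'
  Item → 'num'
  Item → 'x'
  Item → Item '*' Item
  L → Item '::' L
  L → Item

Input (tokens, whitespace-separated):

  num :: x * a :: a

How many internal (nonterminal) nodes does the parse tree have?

[L [Item num] :: [L [Item [Item x] * [Item a]] :: [L [Item a]]]]

8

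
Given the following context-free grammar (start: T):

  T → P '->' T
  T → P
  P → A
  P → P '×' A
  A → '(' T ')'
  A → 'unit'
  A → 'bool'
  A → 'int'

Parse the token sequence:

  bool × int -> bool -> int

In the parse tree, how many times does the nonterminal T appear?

[T [P [P [A bool]] × [A int]] -> [T [P [A bool]] -> [T [P [A int]]]]]

3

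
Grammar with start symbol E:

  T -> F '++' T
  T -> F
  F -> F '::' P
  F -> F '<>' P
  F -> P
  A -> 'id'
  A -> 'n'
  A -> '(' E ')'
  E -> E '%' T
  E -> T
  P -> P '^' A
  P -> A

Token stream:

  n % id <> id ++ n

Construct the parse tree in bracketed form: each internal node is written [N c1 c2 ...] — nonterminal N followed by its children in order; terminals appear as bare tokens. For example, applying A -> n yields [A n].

E
E % T
T % T
F % T
P % T
A % T
n % T
n % F ++ T
n % F <> P ++ T
n % P <> P ++ T
n % A <> P ++ T
n % id <> P ++ T
n % id <> A ++ T
n % id <> id ++ T
n % id <> id ++ F
n % id <> id ++ P
n % id <> id ++ A
n % id <> id ++ n

[E [E [T [F [P [A n]]]]] % [T [F [F [P [A id]]] <> [P [A id]]] ++ [T [F [P [A n]]]]]]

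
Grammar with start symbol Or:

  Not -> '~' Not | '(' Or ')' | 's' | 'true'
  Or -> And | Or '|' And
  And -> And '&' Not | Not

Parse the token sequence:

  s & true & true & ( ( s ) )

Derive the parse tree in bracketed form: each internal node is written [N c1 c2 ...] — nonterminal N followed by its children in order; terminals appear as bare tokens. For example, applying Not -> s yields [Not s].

Or
And
And & Not
And & Not & Not
And & Not & Not & Not
Not & Not & Not & Not
s & Not & Not & Not
s & true & Not & Not
s & true & true & Not
s & true & true & ( Or )
s & true & true & ( And )
s & true & true & ( Not )
s & true & true & ( ( Or ) )
s & true & true & ( ( And ) )
s & true & true & ( ( Not ) )
s & true & true & ( ( s ) )

[Or [And [And [And [And [Not s]] & [Not true]] & [Not true]] & [Not ( [Or [And [Not ( [Or [And [Not s]]] )]]] )]]]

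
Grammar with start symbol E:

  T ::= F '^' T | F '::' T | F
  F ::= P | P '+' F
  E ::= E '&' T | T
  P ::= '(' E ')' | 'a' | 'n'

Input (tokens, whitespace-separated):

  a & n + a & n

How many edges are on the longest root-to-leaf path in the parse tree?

6

[E [E [E [T [F [P a]]]] & [T [F [P n] + [F [P a]]]]] & [T [F [P n]]]]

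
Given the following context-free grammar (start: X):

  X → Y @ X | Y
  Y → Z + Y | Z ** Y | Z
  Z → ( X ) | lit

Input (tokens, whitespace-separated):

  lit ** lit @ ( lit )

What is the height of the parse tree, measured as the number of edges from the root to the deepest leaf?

7

[X [Y [Z lit] ** [Y [Z lit]]] @ [X [Y [Z ( [X [Y [Z lit]]] )]]]]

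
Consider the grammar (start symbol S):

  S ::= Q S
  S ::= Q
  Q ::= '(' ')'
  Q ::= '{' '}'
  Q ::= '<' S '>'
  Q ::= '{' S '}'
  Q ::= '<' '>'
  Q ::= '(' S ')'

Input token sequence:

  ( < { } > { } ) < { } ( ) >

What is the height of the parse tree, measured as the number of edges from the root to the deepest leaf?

6

[S [Q ( [S [Q < [S [Q { }]] >] [S [Q { }]]] )] [S [Q < [S [Q { }] [S [Q ( )]]] >]]]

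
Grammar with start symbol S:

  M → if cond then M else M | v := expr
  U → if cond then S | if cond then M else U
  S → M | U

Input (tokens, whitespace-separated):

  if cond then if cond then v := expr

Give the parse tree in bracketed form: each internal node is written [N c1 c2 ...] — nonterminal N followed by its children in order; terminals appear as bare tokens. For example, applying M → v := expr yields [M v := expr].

S
U
if cond then S
if cond then U
if cond then if cond then S
if cond then if cond then M
if cond then if cond then v := expr

[S [U if cond then [S [U if cond then [S [M v := expr]]]]]]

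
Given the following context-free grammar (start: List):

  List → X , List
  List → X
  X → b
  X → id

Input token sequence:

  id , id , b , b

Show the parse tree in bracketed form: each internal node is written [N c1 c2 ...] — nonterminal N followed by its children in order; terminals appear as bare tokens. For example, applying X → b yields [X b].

[List [X id] , [List [X id] , [List [X b] , [List [X b]]]]]

List
X , List
id , List
id , X , List
id , id , List
id , id , X , List
id , id , b , List
id , id , b , X
id , id , b , b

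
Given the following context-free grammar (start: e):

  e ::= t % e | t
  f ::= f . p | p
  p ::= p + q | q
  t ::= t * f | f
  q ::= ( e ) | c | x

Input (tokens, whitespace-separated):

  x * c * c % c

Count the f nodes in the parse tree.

[e [t [t [t [f [p [q x]]]] * [f [p [q c]]]] * [f [p [q c]]]] % [e [t [f [p [q c]]]]]]

4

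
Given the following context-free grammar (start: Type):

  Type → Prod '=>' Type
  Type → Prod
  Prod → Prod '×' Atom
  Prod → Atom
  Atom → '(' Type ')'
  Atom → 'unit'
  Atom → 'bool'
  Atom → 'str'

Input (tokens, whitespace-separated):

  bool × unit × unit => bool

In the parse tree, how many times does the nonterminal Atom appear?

4

[Type [Prod [Prod [Prod [Atom bool]] × [Atom unit]] × [Atom unit]] => [Type [Prod [Atom bool]]]]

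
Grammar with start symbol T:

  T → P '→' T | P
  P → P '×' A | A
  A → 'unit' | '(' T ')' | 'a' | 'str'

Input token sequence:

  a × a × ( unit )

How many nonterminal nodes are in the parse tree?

10

[T [P [P [P [A a]] × [A a]] × [A ( [T [P [A unit]]] )]]]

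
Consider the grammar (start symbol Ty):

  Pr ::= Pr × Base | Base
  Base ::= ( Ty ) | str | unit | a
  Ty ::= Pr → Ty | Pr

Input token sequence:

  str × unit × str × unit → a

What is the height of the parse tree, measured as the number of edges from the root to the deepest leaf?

[Ty [Pr [Pr [Pr [Pr [Base str]] × [Base unit]] × [Base str]] × [Base unit]] → [Ty [Pr [Base a]]]]

6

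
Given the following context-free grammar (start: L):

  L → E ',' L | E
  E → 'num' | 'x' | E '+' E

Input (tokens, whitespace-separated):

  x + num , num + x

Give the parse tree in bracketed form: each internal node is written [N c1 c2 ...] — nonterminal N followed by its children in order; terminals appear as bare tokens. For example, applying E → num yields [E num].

[L [E [E x] + [E num]] , [L [E [E num] + [E x]]]]

L
E , L
E + E , L
x + E , L
x + num , L
x + num , E
x + num , E + E
x + num , num + E
x + num , num + x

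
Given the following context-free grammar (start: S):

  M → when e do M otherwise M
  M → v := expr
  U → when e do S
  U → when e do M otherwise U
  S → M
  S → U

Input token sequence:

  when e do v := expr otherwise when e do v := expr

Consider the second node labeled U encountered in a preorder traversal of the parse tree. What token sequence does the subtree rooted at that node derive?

[S [U when e do [M v := expr] otherwise [U when e do [S [M v := expr]]]]]

when e do v := expr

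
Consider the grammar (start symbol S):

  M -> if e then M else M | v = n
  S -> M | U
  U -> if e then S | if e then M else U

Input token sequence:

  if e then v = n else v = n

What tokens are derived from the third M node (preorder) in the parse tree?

v = n

[S [M if e then [M v = n] else [M v = n]]]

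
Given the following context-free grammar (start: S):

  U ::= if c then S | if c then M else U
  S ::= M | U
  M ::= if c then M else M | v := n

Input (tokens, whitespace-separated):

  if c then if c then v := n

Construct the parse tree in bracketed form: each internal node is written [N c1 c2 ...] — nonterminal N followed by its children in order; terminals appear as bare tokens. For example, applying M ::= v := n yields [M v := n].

[S [U if c then [S [U if c then [S [M v := n]]]]]]

S
U
if c then S
if c then U
if c then if c then S
if c then if c then M
if c then if c then v := n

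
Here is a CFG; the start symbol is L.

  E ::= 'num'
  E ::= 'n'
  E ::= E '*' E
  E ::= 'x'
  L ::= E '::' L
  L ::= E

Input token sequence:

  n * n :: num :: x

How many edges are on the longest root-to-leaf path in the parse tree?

4

[L [E [E n] * [E n]] :: [L [E num] :: [L [E x]]]]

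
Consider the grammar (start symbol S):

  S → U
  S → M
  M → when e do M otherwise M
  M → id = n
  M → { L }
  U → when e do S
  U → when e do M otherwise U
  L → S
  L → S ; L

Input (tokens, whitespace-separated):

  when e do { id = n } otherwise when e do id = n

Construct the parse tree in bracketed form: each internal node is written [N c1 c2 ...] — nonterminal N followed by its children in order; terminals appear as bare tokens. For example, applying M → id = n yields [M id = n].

[S [U when e do [M { [L [S [M id = n]]] }] otherwise [U when e do [S [M id = n]]]]]

S
U
when e do M otherwise U
when e do { L } otherwise U
when e do { S } otherwise U
when e do { M } otherwise U
when e do { id = n } otherwise U
when e do { id = n } otherwise when e do S
when e do { id = n } otherwise when e do M
when e do { id = n } otherwise when e do id = n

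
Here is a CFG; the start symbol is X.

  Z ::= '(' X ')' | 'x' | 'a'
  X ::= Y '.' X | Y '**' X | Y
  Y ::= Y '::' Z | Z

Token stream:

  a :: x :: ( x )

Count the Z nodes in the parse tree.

4

[X [Y [Y [Y [Z a]] :: [Z x]] :: [Z ( [X [Y [Z x]]] )]]]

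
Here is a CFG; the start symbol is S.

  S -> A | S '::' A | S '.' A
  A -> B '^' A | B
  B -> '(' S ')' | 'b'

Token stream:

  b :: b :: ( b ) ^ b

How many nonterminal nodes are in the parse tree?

[S [S [S [A [B b]]] :: [A [B b]]] :: [A [B ( [S [A [B b]]] )] ^ [A [B b]]]]

14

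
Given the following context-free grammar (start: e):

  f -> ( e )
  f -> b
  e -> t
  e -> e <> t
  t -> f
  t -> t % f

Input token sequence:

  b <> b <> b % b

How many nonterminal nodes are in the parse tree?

11

[e [e [e [t [f b]]] <> [t [f b]]] <> [t [t [f b]] % [f b]]]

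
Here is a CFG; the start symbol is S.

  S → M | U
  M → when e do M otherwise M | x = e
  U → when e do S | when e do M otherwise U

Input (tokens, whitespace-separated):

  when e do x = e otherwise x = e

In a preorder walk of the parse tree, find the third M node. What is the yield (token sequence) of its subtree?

[S [M when e do [M x = e] otherwise [M x = e]]]

x = e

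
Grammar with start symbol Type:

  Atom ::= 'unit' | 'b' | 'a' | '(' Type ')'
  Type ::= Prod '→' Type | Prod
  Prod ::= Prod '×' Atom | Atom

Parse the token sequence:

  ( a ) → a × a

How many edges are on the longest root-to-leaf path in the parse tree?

6

[Type [Prod [Atom ( [Type [Prod [Atom a]]] )]] → [Type [Prod [Prod [Atom a]] × [Atom a]]]]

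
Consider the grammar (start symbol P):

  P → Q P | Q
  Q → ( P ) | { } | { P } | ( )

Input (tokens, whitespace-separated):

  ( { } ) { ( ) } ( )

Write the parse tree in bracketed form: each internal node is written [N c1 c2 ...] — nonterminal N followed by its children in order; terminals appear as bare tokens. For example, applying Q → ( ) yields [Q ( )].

[P [Q ( [P [Q { }]] )] [P [Q { [P [Q ( )]] }] [P [Q ( )]]]]

P
Q P
( P ) P
( Q ) P
( { } ) P
( { } ) Q P
( { } ) { P } P
( { } ) { Q } P
( { } ) { ( ) } P
( { } ) { ( ) } Q
( { } ) { ( ) } ( )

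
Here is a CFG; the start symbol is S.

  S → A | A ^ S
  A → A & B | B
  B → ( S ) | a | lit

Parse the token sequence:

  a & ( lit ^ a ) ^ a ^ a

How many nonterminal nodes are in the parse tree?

17

[S [A [A [B a]] & [B ( [S [A [B lit]] ^ [S [A [B a]]]] )]] ^ [S [A [B a]] ^ [S [A [B a]]]]]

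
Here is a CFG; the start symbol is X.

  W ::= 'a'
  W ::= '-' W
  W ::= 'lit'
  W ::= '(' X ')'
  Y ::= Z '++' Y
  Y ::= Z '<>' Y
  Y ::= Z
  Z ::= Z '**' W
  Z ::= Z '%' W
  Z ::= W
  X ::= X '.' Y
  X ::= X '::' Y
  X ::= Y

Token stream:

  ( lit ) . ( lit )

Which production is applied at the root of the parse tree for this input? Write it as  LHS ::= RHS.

X ::= X '.' Y

[X [X [Y [Z [W ( [X [Y [Z [W lit]]]] )]]]] . [Y [Z [W ( [X [Y [Z [W lit]]]] )]]]]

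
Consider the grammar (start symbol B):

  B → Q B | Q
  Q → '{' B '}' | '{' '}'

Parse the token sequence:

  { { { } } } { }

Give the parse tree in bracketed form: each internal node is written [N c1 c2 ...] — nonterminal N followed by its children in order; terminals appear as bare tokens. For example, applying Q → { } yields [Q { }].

B
Q B
{ B } B
{ Q } B
{ { B } } B
{ { Q } } B
{ { { } } } B
{ { { } } } Q
{ { { } } } { }

[B [Q { [B [Q { [B [Q { }]] }]] }] [B [Q { }]]]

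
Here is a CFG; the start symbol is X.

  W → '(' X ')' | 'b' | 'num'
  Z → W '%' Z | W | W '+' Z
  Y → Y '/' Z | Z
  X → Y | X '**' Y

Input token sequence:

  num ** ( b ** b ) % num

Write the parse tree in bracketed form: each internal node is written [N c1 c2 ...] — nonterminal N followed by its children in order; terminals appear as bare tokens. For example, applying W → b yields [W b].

[X [X [Y [Z [W num]]]] ** [Y [Z [W ( [X [X [Y [Z [W b]]]] ** [Y [Z [W b]]]] )] % [Z [W num]]]]]

X
X ** Y
Y ** Y
Z ** Y
W ** Y
num ** Y
num ** Z
num ** W % Z
num ** ( X ) % Z
num ** ( X ** Y ) % Z
num ** ( Y ** Y ) % Z
num ** ( Z ** Y ) % Z
num ** ( W ** Y ) % Z
num ** ( b ** Y ) % Z
num ** ( b ** Z ) % Z
num ** ( b ** W ) % Z
num ** ( b ** b ) % Z
num ** ( b ** b ) % W
num ** ( b ** b ) % num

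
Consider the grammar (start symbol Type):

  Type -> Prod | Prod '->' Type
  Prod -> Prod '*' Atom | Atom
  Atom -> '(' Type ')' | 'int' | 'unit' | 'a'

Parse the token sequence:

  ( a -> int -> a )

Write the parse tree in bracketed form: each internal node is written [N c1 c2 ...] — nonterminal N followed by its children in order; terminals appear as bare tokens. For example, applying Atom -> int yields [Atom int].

[Type [Prod [Atom ( [Type [Prod [Atom a]] -> [Type [Prod [Atom int]] -> [Type [Prod [Atom a]]]]] )]]]

Type
Prod
Atom
( Type )
( Prod -> Type )
( Atom -> Type )
( a -> Type )
( a -> Prod -> Type )
( a -> Atom -> Type )
( a -> int -> Type )
( a -> int -> Prod )
( a -> int -> Atom )
( a -> int -> a )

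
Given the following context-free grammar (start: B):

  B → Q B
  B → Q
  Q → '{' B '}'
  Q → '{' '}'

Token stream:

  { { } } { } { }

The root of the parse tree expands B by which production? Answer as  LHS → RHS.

[B [Q { [B [Q { }]] }] [B [Q { }] [B [Q { }]]]]

B → Q B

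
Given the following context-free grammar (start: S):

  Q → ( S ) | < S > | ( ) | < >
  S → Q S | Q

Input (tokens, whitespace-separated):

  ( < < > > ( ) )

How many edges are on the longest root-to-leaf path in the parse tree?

[S [Q ( [S [Q < [S [Q < >]] >] [S [Q ( )]]] )]]

6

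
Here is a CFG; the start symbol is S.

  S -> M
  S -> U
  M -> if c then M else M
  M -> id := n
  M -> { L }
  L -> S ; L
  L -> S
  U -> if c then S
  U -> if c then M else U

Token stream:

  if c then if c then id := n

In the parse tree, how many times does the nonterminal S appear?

[S [U if c then [S [U if c then [S [M id := n]]]]]]

3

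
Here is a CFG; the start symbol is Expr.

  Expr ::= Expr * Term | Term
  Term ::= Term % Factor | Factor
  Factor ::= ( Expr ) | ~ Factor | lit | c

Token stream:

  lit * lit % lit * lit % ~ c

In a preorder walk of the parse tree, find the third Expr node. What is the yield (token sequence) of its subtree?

[Expr [Expr [Expr [Term [Factor lit]]] * [Term [Term [Factor lit]] % [Factor lit]]] * [Term [Term [Factor lit]] % [Factor ~ [Factor c]]]]

lit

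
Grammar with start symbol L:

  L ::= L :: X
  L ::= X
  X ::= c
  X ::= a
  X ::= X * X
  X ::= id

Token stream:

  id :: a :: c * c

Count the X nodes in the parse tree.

[L [L [L [X id]] :: [X a]] :: [X [X c] * [X c]]]

5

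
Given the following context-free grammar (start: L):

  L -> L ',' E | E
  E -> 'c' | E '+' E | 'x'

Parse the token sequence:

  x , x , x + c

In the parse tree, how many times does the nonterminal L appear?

[L [L [L [E x]] , [E x]] , [E [E x] + [E c]]]

3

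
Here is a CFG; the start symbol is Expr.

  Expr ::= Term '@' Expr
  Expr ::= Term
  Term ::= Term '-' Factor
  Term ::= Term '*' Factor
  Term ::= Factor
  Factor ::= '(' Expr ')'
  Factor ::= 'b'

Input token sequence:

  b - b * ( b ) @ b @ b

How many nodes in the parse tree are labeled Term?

6

[Expr [Term [Term [Term [Factor b]] - [Factor b]] * [Factor ( [Expr [Term [Factor b]]] )]] @ [Expr [Term [Factor b]] @ [Expr [Term [Factor b]]]]]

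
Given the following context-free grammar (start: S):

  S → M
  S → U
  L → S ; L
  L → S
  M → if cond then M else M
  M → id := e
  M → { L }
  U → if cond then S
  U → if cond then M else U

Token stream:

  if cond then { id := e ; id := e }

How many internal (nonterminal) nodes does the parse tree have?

10

[S [U if cond then [S [M { [L [S [M id := e]] ; [L [S [M id := e]]]] }]]]]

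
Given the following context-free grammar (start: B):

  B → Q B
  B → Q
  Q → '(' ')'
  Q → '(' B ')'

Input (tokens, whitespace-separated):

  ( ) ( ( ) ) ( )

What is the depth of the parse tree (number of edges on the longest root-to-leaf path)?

[B [Q ( )] [B [Q ( [B [Q ( )]] )] [B [Q ( )]]]]

5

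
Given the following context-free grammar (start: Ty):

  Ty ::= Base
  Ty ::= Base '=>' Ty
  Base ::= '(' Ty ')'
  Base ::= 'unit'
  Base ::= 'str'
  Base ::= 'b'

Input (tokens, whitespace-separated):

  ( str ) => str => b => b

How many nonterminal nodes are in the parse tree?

[Ty [Base ( [Ty [Base str]] )] => [Ty [Base str] => [Ty [Base b] => [Ty [Base b]]]]]

10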